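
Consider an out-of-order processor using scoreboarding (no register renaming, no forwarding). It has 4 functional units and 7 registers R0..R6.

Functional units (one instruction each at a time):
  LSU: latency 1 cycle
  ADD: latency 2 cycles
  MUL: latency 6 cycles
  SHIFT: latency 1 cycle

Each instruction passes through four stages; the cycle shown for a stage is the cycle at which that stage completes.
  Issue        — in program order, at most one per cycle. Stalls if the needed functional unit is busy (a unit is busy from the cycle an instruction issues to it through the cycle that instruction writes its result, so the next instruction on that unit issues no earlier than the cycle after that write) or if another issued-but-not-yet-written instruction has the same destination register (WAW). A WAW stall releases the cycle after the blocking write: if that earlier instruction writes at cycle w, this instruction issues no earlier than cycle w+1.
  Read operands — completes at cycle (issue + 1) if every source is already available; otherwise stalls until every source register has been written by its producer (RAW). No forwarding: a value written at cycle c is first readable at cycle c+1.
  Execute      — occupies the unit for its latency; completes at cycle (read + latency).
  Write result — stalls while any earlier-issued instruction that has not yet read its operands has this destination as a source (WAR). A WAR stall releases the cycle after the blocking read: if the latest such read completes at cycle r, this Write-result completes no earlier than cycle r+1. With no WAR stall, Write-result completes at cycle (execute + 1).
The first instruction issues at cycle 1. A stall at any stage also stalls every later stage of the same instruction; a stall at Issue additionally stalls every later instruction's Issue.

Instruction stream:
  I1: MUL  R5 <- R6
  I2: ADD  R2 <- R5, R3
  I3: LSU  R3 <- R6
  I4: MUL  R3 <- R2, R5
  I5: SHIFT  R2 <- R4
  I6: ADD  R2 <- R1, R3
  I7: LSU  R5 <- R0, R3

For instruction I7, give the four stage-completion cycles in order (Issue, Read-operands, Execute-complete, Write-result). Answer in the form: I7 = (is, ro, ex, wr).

I1: IS=1 RO=2 EX=8 WR=9
I2: IS=2 RO=10 EX=12 WR=13  [RAW R5: wait I1 write@9]
I3: IS=3 RO=4 EX=5 WR=11  [WAR R3: wait I2 read@10]
I4: IS=12 RO=14 EX=20 WR=21  [WAW R3: wait I3 write@11; RAW R2: wait I2 write@13]
I5: IS=14 RO=15 EX=16 WR=17  [WAW R2: wait I2 write@13]
I6: IS=18 RO=22 EX=24 WR=25  [WAW R2: wait I5 write@17; RAW R3: wait I4 write@21]
I7: IS=19 RO=22 EX=23 WR=24  [RAW R3: wait I4 write@21]

I7 = (19, 22, 23, 24)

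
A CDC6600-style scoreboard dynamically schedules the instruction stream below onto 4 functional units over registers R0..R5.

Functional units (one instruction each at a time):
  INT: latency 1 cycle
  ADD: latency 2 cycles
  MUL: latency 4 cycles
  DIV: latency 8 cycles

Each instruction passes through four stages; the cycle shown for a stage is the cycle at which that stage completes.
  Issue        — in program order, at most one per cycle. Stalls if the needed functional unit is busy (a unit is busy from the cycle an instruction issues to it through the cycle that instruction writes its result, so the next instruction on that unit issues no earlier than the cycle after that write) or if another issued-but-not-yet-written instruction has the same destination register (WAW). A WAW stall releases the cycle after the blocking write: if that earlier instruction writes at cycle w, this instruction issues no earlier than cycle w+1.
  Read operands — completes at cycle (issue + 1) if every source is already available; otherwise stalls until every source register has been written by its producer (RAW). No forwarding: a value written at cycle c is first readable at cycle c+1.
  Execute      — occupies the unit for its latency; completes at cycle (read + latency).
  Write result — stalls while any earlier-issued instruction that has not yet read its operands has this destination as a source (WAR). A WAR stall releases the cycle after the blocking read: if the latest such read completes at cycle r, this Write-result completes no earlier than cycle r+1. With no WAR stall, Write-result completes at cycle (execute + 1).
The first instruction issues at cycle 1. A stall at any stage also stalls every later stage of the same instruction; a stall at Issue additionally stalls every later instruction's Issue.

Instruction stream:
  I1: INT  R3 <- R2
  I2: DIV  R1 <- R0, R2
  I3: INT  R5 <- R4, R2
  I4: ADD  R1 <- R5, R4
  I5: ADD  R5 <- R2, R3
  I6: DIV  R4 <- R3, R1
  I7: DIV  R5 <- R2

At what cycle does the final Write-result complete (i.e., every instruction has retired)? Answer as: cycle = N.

cycle 1: issue I1 (INT)
cycle 2: I1 read-ops | issue I2 (DIV)
cycle 3: I1 finished on INT | I2 read-ops
cycle 4: I1→R3
cycle 5: issue I3 (INT)
cycle 6: I3 read-ops
cycle 7: I3 finished on INT
cycle 8: I3→R5
cycle 11: I2 finished on DIV
cycle 12: I2→R1
cycle 13: issue I4 (ADD)
cycle 14: I4 read-ops
cycle 16: I4 finished on ADD
cycle 17: I4→R1
cycle 18: issue I5 (ADD)
cycle 19: I5 read-ops | issue I6 (DIV)
cycle 20: I6 read-ops
cycle 21: I5 finished on ADD
cycle 22: I5→R5
cycle 28: I6 finished on DIV
cycle 29: I6→R4
cycle 30: issue I7 (DIV)
cycle 31: I7 read-ops
cycle 39: I7 finished on DIV
cycle 40: I7→R5

cycle = 40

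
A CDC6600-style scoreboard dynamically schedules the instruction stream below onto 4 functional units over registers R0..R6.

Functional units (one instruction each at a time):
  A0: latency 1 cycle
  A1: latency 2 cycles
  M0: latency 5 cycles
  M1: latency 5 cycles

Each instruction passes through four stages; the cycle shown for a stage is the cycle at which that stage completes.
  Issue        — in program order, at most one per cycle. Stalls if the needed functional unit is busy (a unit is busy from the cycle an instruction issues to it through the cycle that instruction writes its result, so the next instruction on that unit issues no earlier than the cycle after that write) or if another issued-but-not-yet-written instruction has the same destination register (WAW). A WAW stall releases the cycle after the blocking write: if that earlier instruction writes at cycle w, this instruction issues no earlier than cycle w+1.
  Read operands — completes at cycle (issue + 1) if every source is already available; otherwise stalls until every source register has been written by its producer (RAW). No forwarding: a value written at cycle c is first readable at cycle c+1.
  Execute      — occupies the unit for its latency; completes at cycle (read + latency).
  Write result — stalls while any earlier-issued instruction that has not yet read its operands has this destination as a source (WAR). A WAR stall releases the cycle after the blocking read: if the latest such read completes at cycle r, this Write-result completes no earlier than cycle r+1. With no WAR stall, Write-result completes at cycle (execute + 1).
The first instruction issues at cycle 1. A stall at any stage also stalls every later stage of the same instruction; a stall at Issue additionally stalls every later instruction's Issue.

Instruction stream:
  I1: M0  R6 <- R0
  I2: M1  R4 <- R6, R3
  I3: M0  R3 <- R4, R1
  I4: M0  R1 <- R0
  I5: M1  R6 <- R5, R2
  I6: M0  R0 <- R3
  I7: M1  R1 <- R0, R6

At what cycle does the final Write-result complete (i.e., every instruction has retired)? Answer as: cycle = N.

  I1 | 1 | 2 | 7 | 8
  I2 | 2 | 9 | 14 | 15   RAW R6: wait I1 write@8
  I3 | 9 | 16 | 21 | 22   struct: M0 busy until I1 writes@8 · RAW R4: wait I2 write@15
  I4 | 23 | 24 | 29 | 30   struct: M0 busy until I3 writes@22
  I5 | 24 | 25 | 30 | 31
  I6 | 31 | 32 | 37 | 38   struct: M0 busy until I4 writes@30
  I7 | 32 | 39 | 44 | 45   RAW R0: wait I6 write@38

cycle = 45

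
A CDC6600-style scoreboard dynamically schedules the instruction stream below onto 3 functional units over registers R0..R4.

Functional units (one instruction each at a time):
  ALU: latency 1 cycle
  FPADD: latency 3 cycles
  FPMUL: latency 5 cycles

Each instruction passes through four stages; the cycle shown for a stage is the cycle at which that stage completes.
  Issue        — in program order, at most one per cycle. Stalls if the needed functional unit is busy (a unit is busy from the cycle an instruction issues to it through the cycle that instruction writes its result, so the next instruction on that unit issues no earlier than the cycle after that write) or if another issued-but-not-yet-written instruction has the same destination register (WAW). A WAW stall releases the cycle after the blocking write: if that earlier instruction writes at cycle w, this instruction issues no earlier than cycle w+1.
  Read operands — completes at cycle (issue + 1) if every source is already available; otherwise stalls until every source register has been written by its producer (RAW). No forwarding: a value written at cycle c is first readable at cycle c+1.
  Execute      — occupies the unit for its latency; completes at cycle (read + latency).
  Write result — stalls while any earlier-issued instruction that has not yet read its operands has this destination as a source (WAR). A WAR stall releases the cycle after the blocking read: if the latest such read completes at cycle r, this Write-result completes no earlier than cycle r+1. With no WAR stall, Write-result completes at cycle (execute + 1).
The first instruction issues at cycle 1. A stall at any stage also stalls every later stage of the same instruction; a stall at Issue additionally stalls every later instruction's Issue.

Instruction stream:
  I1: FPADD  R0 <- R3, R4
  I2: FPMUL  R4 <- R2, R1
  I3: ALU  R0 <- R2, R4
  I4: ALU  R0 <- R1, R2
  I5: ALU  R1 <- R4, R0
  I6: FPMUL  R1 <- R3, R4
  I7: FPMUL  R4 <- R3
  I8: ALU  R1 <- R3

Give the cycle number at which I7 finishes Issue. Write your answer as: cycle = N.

  I1 | 1 | 2 | 5 | 6
  I2 | 2 | 3 | 8 | 9
  I3 | 7 | 10 | 11 | 12   WAW R0: wait I1 write@6 · RAW R4: wait I2 write@9
  I4 | 13 | 14 | 15 | 16   struct: ALU busy until I3 writes@12
  I5 | 17 | 18 | 19 | 20   struct: ALU busy until I4 writes@16
  I6 | 21 | 22 | 27 | 28   WAW R1: wait I5 write@20
  I7 | 29 | 30 | 35 | 36   struct: FPMUL busy until I6 writes@28
  I8 | 30 | 31 | 32 | 33

cycle = 29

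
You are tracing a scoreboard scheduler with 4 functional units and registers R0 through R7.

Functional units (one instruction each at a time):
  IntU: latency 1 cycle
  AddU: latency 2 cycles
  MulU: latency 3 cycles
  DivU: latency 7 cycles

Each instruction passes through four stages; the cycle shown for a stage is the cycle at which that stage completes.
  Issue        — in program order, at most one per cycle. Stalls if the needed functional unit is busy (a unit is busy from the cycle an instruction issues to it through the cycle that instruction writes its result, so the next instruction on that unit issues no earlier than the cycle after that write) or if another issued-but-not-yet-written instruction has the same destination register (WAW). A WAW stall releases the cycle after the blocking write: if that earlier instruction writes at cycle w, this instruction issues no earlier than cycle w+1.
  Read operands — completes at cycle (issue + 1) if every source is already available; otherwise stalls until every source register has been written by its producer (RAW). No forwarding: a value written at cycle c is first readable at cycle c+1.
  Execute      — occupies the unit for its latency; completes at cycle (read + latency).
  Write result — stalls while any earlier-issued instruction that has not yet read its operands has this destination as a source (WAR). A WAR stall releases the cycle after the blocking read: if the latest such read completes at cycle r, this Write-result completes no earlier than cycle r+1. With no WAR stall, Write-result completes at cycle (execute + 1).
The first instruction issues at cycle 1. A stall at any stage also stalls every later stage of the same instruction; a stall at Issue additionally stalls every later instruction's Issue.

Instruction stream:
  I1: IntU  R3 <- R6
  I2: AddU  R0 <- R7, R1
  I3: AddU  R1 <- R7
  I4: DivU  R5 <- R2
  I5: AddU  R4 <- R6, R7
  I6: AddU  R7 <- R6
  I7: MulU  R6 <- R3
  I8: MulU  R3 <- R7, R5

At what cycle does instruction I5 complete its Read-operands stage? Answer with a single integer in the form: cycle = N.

cycle = 13

c1: issue I1 (IntU)
c2: I1 read-ops | issue I2 (AddU)
c3: I1 finished on IntU | I2 read-ops
c4: I1→R3
c5: I2 finished on AddU
c6: I2→R0
c7: issue I3 (AddU)
c8: I3 read-ops | issue I4 (DivU)
c9: I4 read-ops
c10: I3 finished on AddU
c11: I3→R1
c12: issue I5 (AddU)
c13: I5 read-ops
c15: I5 finished on AddU
c16: I4 finished on DivU | I5→R4
c17: I4→R5 | issue I6 (AddU)
c18: I6 read-ops | issue I7 (MulU)
c19: I7 read-ops
c20: I6 finished on AddU
c21: I6→R7
c22: I7 finished on MulU
c23: I7→R6
c24: issue I8 (MulU)
c25: I8 read-ops
c28: I8 finished on MulU
c29: I8→R3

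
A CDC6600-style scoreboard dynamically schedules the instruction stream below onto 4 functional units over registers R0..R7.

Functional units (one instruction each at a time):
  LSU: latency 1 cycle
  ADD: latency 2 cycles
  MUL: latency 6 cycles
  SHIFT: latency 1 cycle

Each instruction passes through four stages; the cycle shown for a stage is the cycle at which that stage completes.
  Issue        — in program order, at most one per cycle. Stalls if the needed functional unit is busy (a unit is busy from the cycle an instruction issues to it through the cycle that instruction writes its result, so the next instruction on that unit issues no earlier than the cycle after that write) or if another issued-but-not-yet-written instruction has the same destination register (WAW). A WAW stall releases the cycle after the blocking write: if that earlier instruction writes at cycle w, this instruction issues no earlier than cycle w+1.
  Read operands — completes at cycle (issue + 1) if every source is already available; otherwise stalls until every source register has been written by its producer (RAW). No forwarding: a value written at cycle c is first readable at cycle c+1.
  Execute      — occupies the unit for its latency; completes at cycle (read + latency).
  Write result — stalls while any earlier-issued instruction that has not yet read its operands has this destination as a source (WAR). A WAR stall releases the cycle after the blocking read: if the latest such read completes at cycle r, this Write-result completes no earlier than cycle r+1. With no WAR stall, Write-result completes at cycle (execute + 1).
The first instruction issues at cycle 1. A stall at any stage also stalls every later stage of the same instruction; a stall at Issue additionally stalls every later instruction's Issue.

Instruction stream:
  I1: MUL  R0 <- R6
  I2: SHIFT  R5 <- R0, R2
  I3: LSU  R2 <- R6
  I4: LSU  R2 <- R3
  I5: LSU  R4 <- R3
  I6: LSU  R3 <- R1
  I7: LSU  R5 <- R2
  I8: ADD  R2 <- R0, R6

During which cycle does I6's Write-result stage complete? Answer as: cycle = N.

cycle = 23

I1: IS=1 RO=2 EX=8 WR=9
I2: IS=2 RO=10 EX=11 WR=12  [RAW R0: wait I1 write@9]
I3: IS=3 RO=4 EX=5 WR=11  [WAR R2: wait I2 read@10]
I4: IS=12 RO=13 EX=14 WR=15  [struct: LSU busy until I3 writes@11]
I5: IS=16 RO=17 EX=18 WR=19  [struct: LSU busy until I4 writes@15]
I6: IS=20 RO=21 EX=22 WR=23  [struct: LSU busy until I5 writes@19]
I7: IS=24 RO=25 EX=26 WR=27  [struct: LSU busy until I6 writes@23]
I8: IS=25 RO=26 EX=28 WR=29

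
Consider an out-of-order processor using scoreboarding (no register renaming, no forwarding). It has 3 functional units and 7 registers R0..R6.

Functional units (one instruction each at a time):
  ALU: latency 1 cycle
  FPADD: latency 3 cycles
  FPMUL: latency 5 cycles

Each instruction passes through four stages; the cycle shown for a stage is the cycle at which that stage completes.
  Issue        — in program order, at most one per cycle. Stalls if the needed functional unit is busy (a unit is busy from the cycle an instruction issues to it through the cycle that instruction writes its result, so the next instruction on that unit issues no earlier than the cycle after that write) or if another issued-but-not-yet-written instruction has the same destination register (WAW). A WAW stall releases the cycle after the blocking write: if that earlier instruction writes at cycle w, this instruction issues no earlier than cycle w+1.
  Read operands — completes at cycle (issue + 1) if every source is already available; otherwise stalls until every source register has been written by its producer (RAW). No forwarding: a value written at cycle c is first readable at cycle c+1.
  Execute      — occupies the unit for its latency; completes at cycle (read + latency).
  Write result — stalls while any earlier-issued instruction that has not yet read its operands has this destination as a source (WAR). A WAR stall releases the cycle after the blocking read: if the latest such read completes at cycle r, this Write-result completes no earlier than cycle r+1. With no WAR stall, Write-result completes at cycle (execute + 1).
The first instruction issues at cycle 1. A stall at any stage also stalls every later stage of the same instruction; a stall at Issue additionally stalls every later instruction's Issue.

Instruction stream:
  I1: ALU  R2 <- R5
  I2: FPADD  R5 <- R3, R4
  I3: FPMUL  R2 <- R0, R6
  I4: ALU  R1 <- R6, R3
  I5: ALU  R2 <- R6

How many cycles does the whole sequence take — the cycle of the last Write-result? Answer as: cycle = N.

cycle = 16

cycle 1: I1 issues→ALU
cycle 2: I1 reads; I2 issues→FPADD
cycle 3: I1 exec-done; I2 reads
cycle 4: I1 writes R2
cycle 5: I3 issues→FPMUL
cycle 6: I2 exec-done; I3 reads; I4 issues→ALU
cycle 7: I2 writes R5; I4 reads
cycle 8: I4 exec-done
cycle 9: I4 writes R1
cycle 11: I3 exec-done
cycle 12: I3 writes R2
cycle 13: I5 issues→ALU
cycle 14: I5 reads
cycle 15: I5 exec-done
cycle 16: I5 writes R2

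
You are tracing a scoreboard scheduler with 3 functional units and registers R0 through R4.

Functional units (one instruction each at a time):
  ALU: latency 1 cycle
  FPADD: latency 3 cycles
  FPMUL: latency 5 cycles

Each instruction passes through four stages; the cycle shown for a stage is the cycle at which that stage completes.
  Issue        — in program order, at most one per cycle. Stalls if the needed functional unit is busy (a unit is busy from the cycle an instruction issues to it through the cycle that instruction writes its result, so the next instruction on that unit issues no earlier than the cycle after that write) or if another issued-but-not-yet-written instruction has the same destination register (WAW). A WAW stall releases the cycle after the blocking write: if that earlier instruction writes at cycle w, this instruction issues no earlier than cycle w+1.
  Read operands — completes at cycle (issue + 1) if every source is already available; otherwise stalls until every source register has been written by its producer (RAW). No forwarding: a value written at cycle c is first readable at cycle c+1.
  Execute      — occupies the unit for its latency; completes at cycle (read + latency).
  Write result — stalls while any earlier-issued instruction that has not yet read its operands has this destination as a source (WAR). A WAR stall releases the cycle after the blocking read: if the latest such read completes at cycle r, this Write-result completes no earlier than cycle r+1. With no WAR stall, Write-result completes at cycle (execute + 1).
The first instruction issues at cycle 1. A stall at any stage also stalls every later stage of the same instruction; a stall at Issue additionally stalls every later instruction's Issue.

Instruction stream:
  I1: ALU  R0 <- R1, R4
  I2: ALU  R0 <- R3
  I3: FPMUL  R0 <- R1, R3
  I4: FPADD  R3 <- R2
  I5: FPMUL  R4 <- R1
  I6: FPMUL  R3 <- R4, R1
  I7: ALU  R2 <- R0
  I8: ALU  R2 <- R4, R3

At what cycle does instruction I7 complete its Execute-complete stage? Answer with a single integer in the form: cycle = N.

I1  is:1  ro:2  ex:3  wr:4
I2  is:5  ro:6  ex:7  wr:8  — struct: ALU busy until I1 writes@4
I3  is:9  ro:10  ex:15  wr:16  — WAW R0: wait I2 write@8
I4  is:10  ro:11  ex:14  wr:15
I5  is:17  ro:18  ex:23  wr:24  — struct: FPMUL busy until I3 writes@16
I6  is:25  ro:26  ex:31  wr:32  — struct: FPMUL busy until I5 writes@24
I7  is:26  ro:27  ex:28  wr:29
I8  is:30  ro:33  ex:34  wr:35  — struct: ALU busy until I7 writes@29, RAW R3: wait I6 write@32

cycle = 28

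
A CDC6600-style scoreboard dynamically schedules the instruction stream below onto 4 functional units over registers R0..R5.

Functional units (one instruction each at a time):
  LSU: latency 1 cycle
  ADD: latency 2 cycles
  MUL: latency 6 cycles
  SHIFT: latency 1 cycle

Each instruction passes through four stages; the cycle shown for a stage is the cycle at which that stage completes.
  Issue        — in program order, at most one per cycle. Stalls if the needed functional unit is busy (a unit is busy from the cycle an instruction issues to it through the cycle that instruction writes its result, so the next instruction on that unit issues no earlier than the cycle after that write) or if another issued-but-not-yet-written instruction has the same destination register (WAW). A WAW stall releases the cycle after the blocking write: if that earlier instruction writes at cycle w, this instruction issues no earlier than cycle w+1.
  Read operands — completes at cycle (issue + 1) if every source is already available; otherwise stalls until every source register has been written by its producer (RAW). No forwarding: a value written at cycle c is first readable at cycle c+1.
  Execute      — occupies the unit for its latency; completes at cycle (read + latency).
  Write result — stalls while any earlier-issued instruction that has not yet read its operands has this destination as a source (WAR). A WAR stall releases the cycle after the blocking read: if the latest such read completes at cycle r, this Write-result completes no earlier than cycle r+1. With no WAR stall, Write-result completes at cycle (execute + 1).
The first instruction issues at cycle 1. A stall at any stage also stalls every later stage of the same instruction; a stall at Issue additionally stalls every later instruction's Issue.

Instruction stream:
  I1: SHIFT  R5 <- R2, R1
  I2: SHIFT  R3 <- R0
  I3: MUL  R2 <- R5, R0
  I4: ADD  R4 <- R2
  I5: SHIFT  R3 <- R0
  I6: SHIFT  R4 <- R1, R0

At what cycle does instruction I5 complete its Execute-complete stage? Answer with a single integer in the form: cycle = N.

t=1  issue I1 (SHIFT)
t=2  I1 read-ops
t=3  I1 finished on SHIFT
t=4  I1→R5
t=5  issue I2 (SHIFT)
t=6  I2 read-ops · issue I3 (MUL)
t=7  I2 finished on SHIFT · I3 read-ops · issue I4 (ADD)
t=8  I2→R3
t=9  issue I5 (SHIFT)
t=10  I5 read-ops
t=11  I5 finished on SHIFT
t=12  I5→R3
t=13  I3 finished on MUL
t=14  I3→R2
t=15  I4 read-ops
t=17  I4 finished on ADD
t=18  I4→R4
t=19  issue I6 (SHIFT)
t=20  I6 read-ops
t=21  I6 finished on SHIFT
t=22  I6→R4

cycle = 11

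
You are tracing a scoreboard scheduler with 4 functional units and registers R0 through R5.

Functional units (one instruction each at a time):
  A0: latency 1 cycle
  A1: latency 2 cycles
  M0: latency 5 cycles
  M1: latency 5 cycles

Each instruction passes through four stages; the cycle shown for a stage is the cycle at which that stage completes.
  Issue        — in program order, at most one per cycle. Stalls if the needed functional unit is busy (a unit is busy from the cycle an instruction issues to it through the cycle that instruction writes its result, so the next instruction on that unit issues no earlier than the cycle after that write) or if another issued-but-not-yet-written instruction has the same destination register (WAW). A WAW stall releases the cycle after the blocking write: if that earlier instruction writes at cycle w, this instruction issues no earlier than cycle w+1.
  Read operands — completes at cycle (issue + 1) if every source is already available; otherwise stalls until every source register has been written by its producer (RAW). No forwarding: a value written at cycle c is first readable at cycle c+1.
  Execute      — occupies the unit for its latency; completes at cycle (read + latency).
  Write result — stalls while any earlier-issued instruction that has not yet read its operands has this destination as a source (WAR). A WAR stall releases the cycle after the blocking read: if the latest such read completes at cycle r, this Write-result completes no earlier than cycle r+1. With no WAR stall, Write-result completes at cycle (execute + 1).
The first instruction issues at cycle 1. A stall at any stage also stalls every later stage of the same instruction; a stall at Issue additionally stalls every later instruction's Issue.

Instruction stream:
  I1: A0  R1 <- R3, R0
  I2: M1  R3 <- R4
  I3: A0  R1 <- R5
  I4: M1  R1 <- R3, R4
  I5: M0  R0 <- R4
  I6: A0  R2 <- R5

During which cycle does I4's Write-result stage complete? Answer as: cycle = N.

cycle = 17

I1: IS=1 RO=2 EX=3 WR=4
I2: IS=2 RO=3 EX=8 WR=9
I3: IS=5 RO=6 EX=7 WR=8  [struct: A0 busy until I1 writes@4]
I4: IS=10 RO=11 EX=16 WR=17  [struct: M1 busy until I2 writes@9]
I5: IS=11 RO=12 EX=17 WR=18
I6: IS=12 RO=13 EX=14 WR=15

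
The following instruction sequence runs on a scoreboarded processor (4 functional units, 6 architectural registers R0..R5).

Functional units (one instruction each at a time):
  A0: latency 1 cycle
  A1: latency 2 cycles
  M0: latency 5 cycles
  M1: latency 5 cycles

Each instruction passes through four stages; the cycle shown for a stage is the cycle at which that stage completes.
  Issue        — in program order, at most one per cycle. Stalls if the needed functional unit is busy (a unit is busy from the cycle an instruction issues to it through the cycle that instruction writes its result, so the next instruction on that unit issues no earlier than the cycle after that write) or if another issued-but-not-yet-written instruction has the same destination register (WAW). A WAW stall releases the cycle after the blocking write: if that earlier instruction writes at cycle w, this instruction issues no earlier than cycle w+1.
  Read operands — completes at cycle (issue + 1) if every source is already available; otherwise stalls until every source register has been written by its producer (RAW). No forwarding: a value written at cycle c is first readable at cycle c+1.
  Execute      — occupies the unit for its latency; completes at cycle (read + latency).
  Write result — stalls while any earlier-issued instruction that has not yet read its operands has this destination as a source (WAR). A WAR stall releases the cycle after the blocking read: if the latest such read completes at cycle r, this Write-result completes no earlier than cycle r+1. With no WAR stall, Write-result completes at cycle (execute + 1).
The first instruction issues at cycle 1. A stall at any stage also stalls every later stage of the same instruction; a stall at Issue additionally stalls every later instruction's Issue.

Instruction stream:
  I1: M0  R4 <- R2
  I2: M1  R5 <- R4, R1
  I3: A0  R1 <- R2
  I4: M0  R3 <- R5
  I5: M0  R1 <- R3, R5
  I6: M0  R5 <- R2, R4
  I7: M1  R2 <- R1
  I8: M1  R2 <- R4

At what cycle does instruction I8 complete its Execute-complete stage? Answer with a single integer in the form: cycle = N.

cycle = 46

1) issue 1, read 2, done 7, write 8
2) issue 2, read 9, done 14, write 15  <RAW R4: wait I1 write@8>
3) issue 3, read 4, done 5, write 10  <WAR R1: wait I2 read@9>
4) issue 9, read 16, done 21, write 22  <struct: M0 busy until I1 writes@8 / RAW R5: wait I2 write@15>
5) issue 23, read 24, done 29, write 30  <struct: M0 busy until I4 writes@22>
6) issue 31, read 32, done 37, write 38  <struct: M0 busy until I5 writes@30>
7) issue 32, read 33, done 38, write 39
8) issue 40, read 41, done 46, write 47  <struct: M1 busy until I7 writes@39>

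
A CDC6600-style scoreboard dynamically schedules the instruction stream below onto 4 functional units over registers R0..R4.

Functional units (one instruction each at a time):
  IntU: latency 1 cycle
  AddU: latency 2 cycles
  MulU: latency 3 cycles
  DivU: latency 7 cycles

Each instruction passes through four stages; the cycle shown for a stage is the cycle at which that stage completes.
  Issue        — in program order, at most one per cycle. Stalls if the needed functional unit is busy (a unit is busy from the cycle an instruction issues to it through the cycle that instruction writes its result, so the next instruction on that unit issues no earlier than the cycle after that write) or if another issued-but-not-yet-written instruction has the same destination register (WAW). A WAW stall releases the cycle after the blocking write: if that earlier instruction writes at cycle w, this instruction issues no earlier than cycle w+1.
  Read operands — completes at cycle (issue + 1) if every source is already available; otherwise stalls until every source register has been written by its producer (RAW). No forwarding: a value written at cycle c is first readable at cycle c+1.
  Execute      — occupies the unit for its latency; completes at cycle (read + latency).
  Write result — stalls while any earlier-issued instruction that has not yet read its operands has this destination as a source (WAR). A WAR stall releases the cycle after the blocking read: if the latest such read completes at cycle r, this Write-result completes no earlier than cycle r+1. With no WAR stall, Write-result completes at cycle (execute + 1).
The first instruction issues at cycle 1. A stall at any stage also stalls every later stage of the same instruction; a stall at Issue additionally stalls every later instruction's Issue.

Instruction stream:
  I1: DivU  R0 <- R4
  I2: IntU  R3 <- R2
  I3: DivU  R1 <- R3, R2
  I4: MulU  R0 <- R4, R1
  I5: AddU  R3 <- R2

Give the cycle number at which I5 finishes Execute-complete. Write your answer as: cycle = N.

cycle = 16

1) issue 1, read 2, done 9, write 10
2) issue 2, read 3, done 4, write 5
3) issue 11, read 12, done 19, write 20  <struct: DivU busy until I1 writes@10>
4) issue 12, read 21, done 24, write 25  <RAW R1: wait I3 write@20>
5) issue 13, read 14, done 16, write 17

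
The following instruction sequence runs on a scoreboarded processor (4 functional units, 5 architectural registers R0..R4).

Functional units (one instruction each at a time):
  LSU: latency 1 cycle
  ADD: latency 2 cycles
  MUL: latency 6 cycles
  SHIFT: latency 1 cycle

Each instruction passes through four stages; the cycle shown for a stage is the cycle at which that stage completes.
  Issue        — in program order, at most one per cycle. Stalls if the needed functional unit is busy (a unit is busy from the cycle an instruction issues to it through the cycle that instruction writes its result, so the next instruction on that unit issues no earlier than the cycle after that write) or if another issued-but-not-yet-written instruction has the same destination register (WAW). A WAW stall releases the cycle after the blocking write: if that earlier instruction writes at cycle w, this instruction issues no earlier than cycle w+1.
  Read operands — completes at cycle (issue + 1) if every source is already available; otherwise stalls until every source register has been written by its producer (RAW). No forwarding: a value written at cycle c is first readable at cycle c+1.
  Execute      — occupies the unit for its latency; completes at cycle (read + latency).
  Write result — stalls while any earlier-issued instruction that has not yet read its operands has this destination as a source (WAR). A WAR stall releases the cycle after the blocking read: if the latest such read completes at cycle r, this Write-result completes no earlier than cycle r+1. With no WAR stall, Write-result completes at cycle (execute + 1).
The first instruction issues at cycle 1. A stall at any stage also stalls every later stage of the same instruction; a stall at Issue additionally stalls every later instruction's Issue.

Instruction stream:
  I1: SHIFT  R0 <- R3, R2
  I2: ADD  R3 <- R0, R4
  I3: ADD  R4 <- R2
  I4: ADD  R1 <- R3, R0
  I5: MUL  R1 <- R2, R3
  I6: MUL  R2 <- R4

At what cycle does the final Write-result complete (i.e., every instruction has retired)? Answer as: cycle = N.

cycle = 36

I1 -> (1, 2, 3, 4)
I2 -> (2, 5, 7, 8)  // RAW R0: wait I1 write@4
I3 -> (9, 10, 12, 13)  // struct: ADD busy until I2 writes@8
I4 -> (14, 15, 17, 18)  // struct: ADD busy until I3 writes@13
I5 -> (19, 20, 26, 27)  // WAW R1: wait I4 write@18
I6 -> (28, 29, 35, 36)  // struct: MUL busy until I5 writes@27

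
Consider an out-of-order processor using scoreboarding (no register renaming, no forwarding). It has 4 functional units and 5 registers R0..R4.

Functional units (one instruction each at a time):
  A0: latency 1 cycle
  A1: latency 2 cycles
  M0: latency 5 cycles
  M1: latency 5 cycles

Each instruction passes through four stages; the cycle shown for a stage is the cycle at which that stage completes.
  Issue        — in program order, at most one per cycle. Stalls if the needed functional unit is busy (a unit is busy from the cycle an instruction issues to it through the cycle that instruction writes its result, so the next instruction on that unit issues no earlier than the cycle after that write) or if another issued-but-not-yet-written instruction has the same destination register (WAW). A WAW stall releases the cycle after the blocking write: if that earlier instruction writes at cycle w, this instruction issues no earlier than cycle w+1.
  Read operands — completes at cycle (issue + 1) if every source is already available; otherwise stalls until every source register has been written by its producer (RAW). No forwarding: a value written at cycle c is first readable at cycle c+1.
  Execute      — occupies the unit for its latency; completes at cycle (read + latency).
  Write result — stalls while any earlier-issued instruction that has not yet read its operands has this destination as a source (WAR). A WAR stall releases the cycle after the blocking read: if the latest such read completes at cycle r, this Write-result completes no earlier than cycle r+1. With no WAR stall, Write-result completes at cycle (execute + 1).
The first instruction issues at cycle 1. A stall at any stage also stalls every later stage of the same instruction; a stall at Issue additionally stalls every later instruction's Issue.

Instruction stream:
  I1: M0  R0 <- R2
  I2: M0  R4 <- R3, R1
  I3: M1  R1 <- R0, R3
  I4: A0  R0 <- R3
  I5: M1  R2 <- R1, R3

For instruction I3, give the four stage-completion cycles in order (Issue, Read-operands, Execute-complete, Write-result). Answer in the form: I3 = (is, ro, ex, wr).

I3 = (10, 11, 16, 17)

1) issue 1, read 2, done 7, write 8
2) issue 9, read 10, done 15, write 16  <struct: M0 busy until I1 writes@8>
3) issue 10, read 11, done 16, write 17
4) issue 11, read 12, done 13, write 14
5) issue 18, read 19, done 24, write 25  <struct: M1 busy until I3 writes@17>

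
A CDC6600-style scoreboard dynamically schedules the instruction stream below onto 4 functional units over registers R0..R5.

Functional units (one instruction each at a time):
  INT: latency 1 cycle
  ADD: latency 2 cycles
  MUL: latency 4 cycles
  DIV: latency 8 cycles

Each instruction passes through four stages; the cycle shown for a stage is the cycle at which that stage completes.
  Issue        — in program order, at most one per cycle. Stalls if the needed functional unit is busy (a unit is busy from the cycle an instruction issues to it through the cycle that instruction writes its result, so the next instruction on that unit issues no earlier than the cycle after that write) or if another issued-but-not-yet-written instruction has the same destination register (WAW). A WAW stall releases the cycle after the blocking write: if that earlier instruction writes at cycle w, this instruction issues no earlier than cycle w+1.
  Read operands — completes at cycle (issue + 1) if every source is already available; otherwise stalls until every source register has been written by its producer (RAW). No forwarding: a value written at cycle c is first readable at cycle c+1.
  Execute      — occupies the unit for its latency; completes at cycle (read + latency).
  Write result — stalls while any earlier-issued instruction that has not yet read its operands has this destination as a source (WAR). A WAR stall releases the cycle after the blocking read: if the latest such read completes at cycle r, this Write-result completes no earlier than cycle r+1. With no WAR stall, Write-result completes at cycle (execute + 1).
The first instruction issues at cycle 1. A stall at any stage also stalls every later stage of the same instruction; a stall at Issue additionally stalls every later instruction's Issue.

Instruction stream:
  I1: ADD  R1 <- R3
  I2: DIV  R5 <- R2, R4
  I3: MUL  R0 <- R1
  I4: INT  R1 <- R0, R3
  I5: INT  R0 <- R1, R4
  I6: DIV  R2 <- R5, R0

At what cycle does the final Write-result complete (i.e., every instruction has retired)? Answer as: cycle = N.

cycle = 28

[1] I1 dispatched to ADD
[2] I1 operands ready | I2 dispatched to DIV
[3] I2 operands ready | I3 dispatched to MUL
[4] I1 complete
[5] R1←I1
[6] I3 operands ready | I4 dispatched to INT
[10] I3 complete
[11] I2 complete | R0←I3
[12] R5←I2 | I4 operands ready
[13] I4 complete
[14] R1←I4
[15] I5 dispatched to INT
[16] I5 operands ready | I6 dispatched to DIV
[17] I5 complete
[18] R0←I5
[19] I6 operands ready
[27] I6 complete
[28] R2←I6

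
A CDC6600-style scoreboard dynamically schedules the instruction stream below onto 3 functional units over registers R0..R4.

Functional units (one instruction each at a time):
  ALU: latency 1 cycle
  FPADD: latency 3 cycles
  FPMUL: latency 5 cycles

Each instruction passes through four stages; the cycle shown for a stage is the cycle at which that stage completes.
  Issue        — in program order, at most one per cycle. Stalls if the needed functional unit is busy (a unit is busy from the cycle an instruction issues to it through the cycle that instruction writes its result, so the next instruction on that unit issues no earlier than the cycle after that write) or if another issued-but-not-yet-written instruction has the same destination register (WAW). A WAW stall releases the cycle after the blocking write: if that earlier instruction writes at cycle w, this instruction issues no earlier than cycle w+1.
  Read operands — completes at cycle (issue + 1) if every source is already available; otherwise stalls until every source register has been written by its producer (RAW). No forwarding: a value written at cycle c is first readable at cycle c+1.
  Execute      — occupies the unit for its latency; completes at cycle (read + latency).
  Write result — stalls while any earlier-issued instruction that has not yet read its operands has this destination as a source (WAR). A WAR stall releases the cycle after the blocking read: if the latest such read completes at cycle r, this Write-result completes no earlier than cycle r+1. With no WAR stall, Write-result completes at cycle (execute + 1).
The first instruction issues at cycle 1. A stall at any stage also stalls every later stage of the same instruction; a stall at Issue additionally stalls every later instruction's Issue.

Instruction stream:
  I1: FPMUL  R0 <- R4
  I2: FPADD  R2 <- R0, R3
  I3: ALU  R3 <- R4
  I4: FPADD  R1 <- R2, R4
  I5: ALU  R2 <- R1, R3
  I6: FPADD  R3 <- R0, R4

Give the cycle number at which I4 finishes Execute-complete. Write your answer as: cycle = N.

c1: I1 dispatched to FPMUL
c2: I1 operands ready | I2 dispatched to FPADD
c3: I3 dispatched to ALU
c4: I3 operands ready
c5: I3 complete
c7: I1 complete
c8: R0←I1
c9: I2 operands ready
c10: R3←I3
c12: I2 complete
c13: R2←I2
c14: I4 dispatched to FPADD
c15: I4 operands ready | I5 dispatched to ALU
c18: I4 complete
c19: R1←I4
c20: I5 operands ready | I6 dispatched to FPADD
c21: I5 complete | I6 operands ready
c22: R2←I5
c24: I6 complete
c25: R3←I6

cycle = 18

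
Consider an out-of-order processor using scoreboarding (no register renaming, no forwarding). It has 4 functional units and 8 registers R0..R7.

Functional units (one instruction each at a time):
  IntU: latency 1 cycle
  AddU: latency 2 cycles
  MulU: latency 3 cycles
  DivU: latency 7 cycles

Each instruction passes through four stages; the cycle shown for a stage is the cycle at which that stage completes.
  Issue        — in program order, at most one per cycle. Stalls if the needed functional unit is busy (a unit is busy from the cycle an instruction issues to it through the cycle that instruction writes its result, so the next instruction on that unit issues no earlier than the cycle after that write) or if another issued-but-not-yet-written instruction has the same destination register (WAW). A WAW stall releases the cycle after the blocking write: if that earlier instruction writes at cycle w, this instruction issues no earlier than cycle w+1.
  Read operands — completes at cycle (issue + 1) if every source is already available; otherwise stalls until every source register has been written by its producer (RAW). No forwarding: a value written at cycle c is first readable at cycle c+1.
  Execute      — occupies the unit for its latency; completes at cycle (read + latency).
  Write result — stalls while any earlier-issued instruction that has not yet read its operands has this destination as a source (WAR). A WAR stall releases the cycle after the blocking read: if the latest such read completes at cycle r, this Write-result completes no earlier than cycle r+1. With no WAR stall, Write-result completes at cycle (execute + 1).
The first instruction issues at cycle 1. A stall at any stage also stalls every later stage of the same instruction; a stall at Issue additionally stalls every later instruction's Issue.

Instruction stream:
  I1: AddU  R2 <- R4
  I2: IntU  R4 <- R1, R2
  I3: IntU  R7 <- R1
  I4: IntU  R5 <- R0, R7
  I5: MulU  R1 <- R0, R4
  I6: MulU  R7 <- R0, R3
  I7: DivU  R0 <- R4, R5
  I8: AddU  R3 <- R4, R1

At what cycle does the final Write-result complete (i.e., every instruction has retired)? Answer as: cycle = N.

t=1  I1 dispatched to AddU
t=2  I1 operands ready · I2 dispatched to IntU
t=4  I1 complete
t=5  R2←I1
t=6  I2 operands ready
t=7  I2 complete
t=8  R4←I2
t=9  I3 dispatched to IntU
t=10  I3 operands ready
t=11  I3 complete
t=12  R7←I3
t=13  I4 dispatched to IntU
t=14  I4 operands ready · I5 dispatched to MulU
t=15  I4 complete · I5 operands ready
t=16  R5←I4
t=18  I5 complete
t=19  R1←I5
t=20  I6 dispatched to MulU
t=21  I6 operands ready · I7 dispatched to DivU
t=22  I7 operands ready · I8 dispatched to AddU
t=23  I8 operands ready
t=24  I6 complete
t=25  R7←I6 · I8 complete
t=26  R3←I8
t=29  I7 complete
t=30  R0←I7

cycle = 30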